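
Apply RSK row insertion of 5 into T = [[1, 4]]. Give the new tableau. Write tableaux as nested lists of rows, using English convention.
[[1, 4, 5]]

5 is larger than every entry of row 1, so it is appended to row 1. The new tableau is [[1, 4, 5]].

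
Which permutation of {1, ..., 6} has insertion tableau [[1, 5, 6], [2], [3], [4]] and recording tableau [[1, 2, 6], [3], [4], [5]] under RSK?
4 5 3 2 1 6

Reverse the RSK construction: for i from n down to 1, find the cell of Q containing i, remove the entry at that cell from P, and reverse-bump it up through P; the value ejected from row 1 is w(i).

Step i=6: Q has 6 at row 1, column 3; remove that cell from P, ejecting 6. So w(6) = 6. P is now [[1, 5], [2], [3], [4]].
Step i=5: Q has 5 at row 4, column 1; remove 4 from row 4 of P and reverse-bump: 4 enters row 3 and ejects 3; 3 enters row 2 and ejects 2; 2 enters row 1 and ejects 1. So w(5) = 1. P is now [[2, 5], [3], [4]].
Step i=4: Q has 4 at row 3, column 1; remove 4 from row 3 of P and reverse-bump: 4 enters row 2 and ejects 3; 3 enters row 1 and ejects 2. So w(4) = 2. P is now [[3, 5], [4]].
Step i=3: Q has 3 at row 2, column 1; remove 4 from row 2 of P and reverse-bump: 4 enters row 1 and ejects 3. So w(3) = 3. P is now [[4, 5]].
Step i=2: Q has 2 at row 1, column 2; remove that cell from P, ejecting 5. So w(2) = 5. P is now [[4]].
Step i=1: Q has 1 at row 1, column 1; remove that cell from P, ejecting 4. So w(1) = 4. P is now [].

So w = 4 5 3 2 1 6.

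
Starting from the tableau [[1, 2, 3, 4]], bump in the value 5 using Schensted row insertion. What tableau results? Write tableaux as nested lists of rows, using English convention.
5 is larger than every entry of row 1, so it is appended to row 1. The new tableau is [[1, 2, 3, 4, 5]].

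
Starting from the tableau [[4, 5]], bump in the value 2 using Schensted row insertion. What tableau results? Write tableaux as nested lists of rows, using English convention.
In row 1, 2 replaces 4 (the leftmost entry greater than 2); 4 is bumped to row 2. 4 starts a new row 2. The new tableau is [[2, 5], [4]].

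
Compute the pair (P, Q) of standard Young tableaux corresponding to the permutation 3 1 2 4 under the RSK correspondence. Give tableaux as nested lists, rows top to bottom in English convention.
P = [[1, 2, 4], [3]], Q = [[1, 3, 4], [2]]

Insert each entry of the permutation into P by Schensted row insertion, recording in Q the position of each new cell.

Insert 3: appended to row 1. P = [[3]], Q = [[1]].
Insert 1: 1 bumps 3 from row 1; 3 starts row 2. P = [[1], [3]], Q = [[1], [2]].
Insert 2: appended to row 1. P = [[1, 2], [3]], Q = [[1, 3], [2]].
Insert 4: appended to row 1. P = [[1, 2, 4], [3]], Q = [[1, 3, 4], [2]].

So P = [[1, 2, 4], [3]], Q = [[1, 3, 4], [2]].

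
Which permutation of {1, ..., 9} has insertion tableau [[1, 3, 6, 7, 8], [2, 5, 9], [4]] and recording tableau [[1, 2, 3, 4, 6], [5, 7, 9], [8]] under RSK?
4 5 6 7 2 9 3 1 8

Reverse RSK: for i = n, n-1, ..., 1, locate i in Q, remove the corresponding corner cell from P, and reverse-bump its entry up through P; the value ejected from row 1 is w(i).

So w = 4 5 6 7 2 9 3 1 8.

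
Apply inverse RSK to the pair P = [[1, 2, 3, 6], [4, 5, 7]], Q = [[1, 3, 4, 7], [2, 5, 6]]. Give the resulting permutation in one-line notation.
4 1 5 7 2 3 6

Reverse the RSK construction: for i from n down to 1, find the cell of Q containing i, remove the entry at that cell from P, and reverse-bump it up through P; the value ejected from row 1 is w(i).

Step i=7: Q has 7 at row 1, column 4; remove that cell from P, ejecting 6. So w(7) = 6. P is now [[1, 2, 3], [4, 5, 7]].
Step i=6: Q has 6 at row 2, column 3; remove 7 from row 2 of P and reverse-bump: 7 enters row 1 and ejects 3. So w(6) = 3. P is now [[1, 2, 7], [4, 5]].
Step i=5: Q has 5 at row 2, column 2; remove 5 from row 2 of P and reverse-bump: 5 enters row 1 and ejects 2. So w(5) = 2. P is now [[1, 5, 7], [4]].
Step i=4: Q has 4 at row 1, column 3; remove that cell from P, ejecting 7. So w(4) = 7. P is now [[1, 5], [4]].
Step i=3: Q has 3 at row 1, column 2; remove that cell from P, ejecting 5. So w(3) = 5. P is now [[1], [4]].
Step i=2: Q has 2 at row 2, column 1; remove 4 from row 2 of P and reverse-bump: 4 enters row 1 and ejects 1. So w(2) = 1. P is now [[4]].
Step i=1: Q has 1 at row 1, column 1; remove that cell from P, ejecting 4. So w(1) = 4. P is now [].

So w = 4 1 5 7 2 3 6.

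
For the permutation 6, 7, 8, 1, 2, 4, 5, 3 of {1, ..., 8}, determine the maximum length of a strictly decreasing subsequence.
3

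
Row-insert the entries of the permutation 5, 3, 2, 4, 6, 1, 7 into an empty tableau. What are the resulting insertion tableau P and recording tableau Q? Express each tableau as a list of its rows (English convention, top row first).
Insert each entry of the permutation into P by Schensted row insertion, recording in Q the position of each new cell.

Insert 5: appended to row 1. P = [[5]], Q = [[1]].
Insert 3: 3 bumps 5 from row 1; 5 starts row 2. P = [[3], [5]], Q = [[1], [2]].
Insert 2: 2 bumps 3 from row 1; 3 bumps 5 from row 2; 5 starts row 3. P = [[2], [3], [5]], Q = [[1], [2], [3]].
Insert 4: appended to row 1. P = [[2, 4], [3], [5]], Q = [[1, 4], [2], [3]].
Insert 6: appended to row 1. P = [[2, 4, 6], [3], [5]], Q = [[1, 4, 5], [2], [3]].
Insert 1: 1 bumps 2 from row 1; 2 bumps 3 from row 2; 3 bumps 5 from row 3; 5 starts row 4. P = [[1, 4, 6], [2], [3], [5]], Q = [[1, 4, 5], [2], [3], [6]].
Insert 7: appended to row 1. P = [[1, 4, 6, 7], [2], [3], [5]], Q = [[1, 4, 5, 7], [2], [3], [6]].

So P = [[1, 4, 6, 7], [2], [3], [5]], Q = [[1, 4, 5, 7], [2], [3], [6]].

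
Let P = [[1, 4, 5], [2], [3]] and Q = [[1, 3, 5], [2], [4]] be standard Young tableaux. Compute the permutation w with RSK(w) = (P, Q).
Reverse the RSK construction: for i from n down to 1, find the cell of Q containing i, remove the entry at that cell from P, and reverse-bump it up through P; the value ejected from row 1 is w(i).

Step i=5: Q has 5 at row 1, column 3; remove that cell from P, ejecting 5. So w(5) = 5. P is now [[1, 4], [2], [3]].
Step i=4: Q has 4 at row 3, column 1; remove 3 from row 3 of P and reverse-bump: 3 enters row 2 and ejects 2; 2 enters row 1 and ejects 1. So w(4) = 1. P is now [[2, 4], [3]].
Step i=3: Q has 3 at row 1, column 2; remove that cell from P, ejecting 4. So w(3) = 4. P is now [[2], [3]].
Step i=2: Q has 2 at row 2, column 1; remove 3 from row 2 of P and reverse-bump: 3 enters row 1 and ejects 2. So w(2) = 2. P is now [[3]].
Step i=1: Q has 1 at row 1, column 1; remove that cell from P, ejecting 3. So w(1) = 3. P is now [].

So w = 3 2 4 1 5.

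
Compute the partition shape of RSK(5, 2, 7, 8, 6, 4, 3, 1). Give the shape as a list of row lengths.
[3, 2, 1, 1, 1]

Row-insert each entry into an empty tableau.

After inserting 5: P = [[5]].
After inserting 2: P = [[2], [5]].
After inserting 7: P = [[2, 7], [5]].
After inserting 8: P = [[2, 7, 8], [5]].
After inserting 6: P = [[2, 6, 8], [5, 7]].
After inserting 4: P = [[2, 4, 8], [5, 6], [7]].
After inserting 3: P = [[2, 3, 8], [4, 6], [5], [7]].
After inserting 1: P = [[1, 3, 8], [2, 6], [4], [5], [7]].

The final insertion tableau P = [[1, 3, 8], [2, 6], [4], [5], [7]] has shape [3, 2, 1, 1, 1].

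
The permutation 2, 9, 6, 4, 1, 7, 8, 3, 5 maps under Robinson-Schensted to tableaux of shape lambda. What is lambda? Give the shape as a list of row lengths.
[4, 3, 1, 1]

Row-insert each entry into an empty tableau.

After inserting 2: P = [[2]].
After inserting 9: P = [[2, 9]].
After inserting 6: P = [[2, 6], [9]].
After inserting 4: P = [[2, 4], [6], [9]].
After inserting 1: P = [[1, 4], [2], [6], [9]].
After inserting 7: P = [[1, 4, 7], [2], [6], [9]].
After inserting 8: P = [[1, 4, 7, 8], [2], [6], [9]].
After inserting 3: P = [[1, 3, 7, 8], [2, 4], [6], [9]].
After inserting 5: P = [[1, 3, 5, 8], [2, 4, 7], [6], [9]].

The final insertion tableau P = [[1, 3, 5, 8], [2, 4, 7], [6], [9]] has shape [4, 3, 1, 1].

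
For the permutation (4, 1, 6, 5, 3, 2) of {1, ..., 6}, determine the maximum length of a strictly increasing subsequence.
2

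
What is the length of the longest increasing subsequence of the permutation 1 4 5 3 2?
3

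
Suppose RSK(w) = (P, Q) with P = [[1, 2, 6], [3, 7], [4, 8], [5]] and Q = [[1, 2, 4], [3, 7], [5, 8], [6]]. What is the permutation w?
1 5 4 8 3 2 7 6

Reverse the RSK construction: for i from n down to 1, find the cell of Q containing i, remove the entry at that cell from P, and reverse-bump it up through P; the value ejected from row 1 is w(i).

Step i=8: Q has 8 at row 3, column 2; remove 8 from row 3 of P and reverse-bump: 8 enters row 2 and ejects 7; 7 enters row 1 and ejects 6. So w(8) = 6. P is now [[1, 2, 7], [3, 8], [4], [5]].
Step i=7: Q has 7 at row 2, column 2; remove 8 from row 2 of P and reverse-bump: 8 enters row 1 and ejects 7. So w(7) = 7. P is now [[1, 2, 8], [3], [4], [5]].
Step i=6: Q has 6 at row 4, column 1; remove 5 from row 4 of P and reverse-bump: 5 enters row 3 and ejects 4; 4 enters row 2 and ejects 3; 3 enters row 1 and ejects 2. So w(6) = 2. P is now [[1, 3, 8], [4], [5]].
Step i=5: Q has 5 at row 3, column 1; remove 5 from row 3 of P and reverse-bump: 5 enters row 2 and ejects 4; 4 enters row 1 and ejects 3. So w(5) = 3. P is now [[1, 4, 8], [5]].
Step i=4: Q has 4 at row 1, column 3; remove that cell from P, ejecting 8. So w(4) = 8. P is now [[1, 4], [5]].
Step i=3: Q has 3 at row 2, column 1; remove 5 from row 2 of P and reverse-bump: 5 enters row 1 and ejects 4. So w(3) = 4. P is now [[1, 5]].
Step i=2: Q has 2 at row 1, column 2; remove that cell from P, ejecting 5. So w(2) = 5. P is now [[1]].
Step i=1: Q has 1 at row 1, column 1; remove that cell from P, ejecting 1. So w(1) = 1. P is now [].

So w = 1 5 4 8 3 2 7 6.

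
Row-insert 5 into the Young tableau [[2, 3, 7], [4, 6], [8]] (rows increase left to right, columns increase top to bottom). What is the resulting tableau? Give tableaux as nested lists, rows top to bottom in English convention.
In row 1, 5 replaces 7 (the leftmost entry greater than 5); 7 is bumped to row 2. 7 is appended to row 2. The new tableau is [[2, 3, 5], [4, 6, 7], [8]].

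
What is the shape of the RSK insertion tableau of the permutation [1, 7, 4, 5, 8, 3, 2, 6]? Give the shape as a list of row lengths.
[4, 2, 1, 1]

Row-insert each entry into an empty tableau.

After inserting 1: P = [[1]].
After inserting 7: P = [[1, 7]].
After inserting 4: P = [[1, 4], [7]].
After inserting 5: P = [[1, 4, 5], [7]].
After inserting 8: P = [[1, 4, 5, 8], [7]].
After inserting 3: P = [[1, 3, 5, 8], [4], [7]].
After inserting 2: P = [[1, 2, 5, 8], [3], [4], [7]].
After inserting 6: P = [[1, 2, 5, 6], [3, 8], [4], [7]].

The final insertion tableau P = [[1, 2, 5, 6], [3, 8], [4], [7]] has shape [4, 2, 1, 1].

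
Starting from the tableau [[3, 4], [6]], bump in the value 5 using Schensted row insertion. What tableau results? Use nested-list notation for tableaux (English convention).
5 is larger than every entry of row 1, so it is appended to row 1. The new tableau is [[3, 4, 5], [6]].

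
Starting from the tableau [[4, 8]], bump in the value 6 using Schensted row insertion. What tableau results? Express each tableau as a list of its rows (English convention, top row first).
In row 1, 6 replaces 8 (the leftmost entry greater than 6); 8 is bumped to row 2. 8 starts a new row 2. The new tableau is [[4, 6], [8]].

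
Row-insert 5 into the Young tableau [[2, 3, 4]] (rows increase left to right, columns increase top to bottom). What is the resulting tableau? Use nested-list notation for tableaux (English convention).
5 is larger than every entry of row 1, so it is appended to row 1. The new tableau is [[2, 3, 4, 5]].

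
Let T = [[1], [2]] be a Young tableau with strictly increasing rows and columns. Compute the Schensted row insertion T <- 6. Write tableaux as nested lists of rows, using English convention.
6 is larger than every entry of row 1, so it is appended to row 1. The new tableau is [[1, 6], [2]].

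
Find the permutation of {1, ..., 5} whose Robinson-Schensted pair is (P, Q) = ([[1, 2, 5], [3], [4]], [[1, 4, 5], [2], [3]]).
4 3 1 2 5

Reverse RSK: for i = n, n-1, ..., 1, locate i in Q, remove the corresponding corner cell from P, and reverse-bump its entry up through P; the value ejected from row 1 is w(i).

So w = 4 3 1 2 5.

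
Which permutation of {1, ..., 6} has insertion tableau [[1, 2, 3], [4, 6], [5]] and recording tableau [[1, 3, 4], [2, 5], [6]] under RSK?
5 1 2 6 4 3

Reverse RSK: for i = n, n-1, ..., 1, locate i in Q, remove the corresponding corner cell from P, and reverse-bump its entry up through P; the value ejected from row 1 is w(i).

So w = 5 1 2 6 4 3.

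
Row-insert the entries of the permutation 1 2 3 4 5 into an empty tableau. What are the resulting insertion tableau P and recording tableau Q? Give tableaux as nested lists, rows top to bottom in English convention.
Insert each entry of the permutation into P by Schensted row insertion, recording in Q the position of each new cell.

After inserting 1: P = [[1]].
After inserting 2: P = [[1, 2]].
After inserting 3: P = [[1, 2, 3]].
After inserting 4: P = [[1, 2, 3, 4]].
After inserting 5: P = [[1, 2, 3, 4, 5]].

So P = [[1, 2, 3, 4, 5]], Q = [[1, 2, 3, 4, 5]].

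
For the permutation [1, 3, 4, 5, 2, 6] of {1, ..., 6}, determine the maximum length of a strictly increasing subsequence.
5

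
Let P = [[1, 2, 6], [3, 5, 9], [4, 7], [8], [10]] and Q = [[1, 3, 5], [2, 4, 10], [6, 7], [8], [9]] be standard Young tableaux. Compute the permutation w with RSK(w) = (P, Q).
4 3 10 8 9 1 7 5 2 6

Reverse the RSK construction: for i from n down to 1, find the cell of Q containing i, remove the entry at that cell from P, and reverse-bump it up through P; the value ejected from row 1 is w(i).

Step i=10: Q has 10 at row 2, column 3; remove 9 from row 2 of P and reverse-bump: 9 enters row 1 and ejects 6. So w(10) = 6. P is now [[1, 2, 9], [3, 5], [4, 7], [8], [10]].
Step i=9: Q has 9 at row 5, column 1; remove 10 from row 5 of P and reverse-bump: 10 enters row 4 and ejects 8; 8 enters row 3 and ejects 7; 7 enters row 2 and ejects 5; 5 enters row 1 and ejects 2. So w(9) = 2. P is now [[1, 5, 9], [3, 7], [4, 8], [10]].
Step i=8: Q has 8 at row 4, column 1; remove 10 from row 4 of P and reverse-bump: 10 enters row 3 and ejects 8; 8 enters row 2 and ejects 7; 7 enters row 1 and ejects 5. So w(8) = 5. P is now [[1, 7, 9], [3, 8], [4, 10]].
Step i=7: Q has 7 at row 3, column 2; remove 10 from row 3 of P and reverse-bump: 10 enters row 2 and ejects 8; 8 enters row 1 and ejects 7. So w(7) = 7. P is now [[1, 8, 9], [3, 10], [4]].
Step i=6: Q has 6 at row 3, column 1; remove 4 from row 3 of P and reverse-bump: 4 enters row 2 and ejects 3; 3 enters row 1 and ejects 1. So w(6) = 1. P is now [[3, 8, 9], [4, 10]].
Step i=5: Q has 5 at row 1, column 3; remove that cell from P, ejecting 9. So w(5) = 9. P is now [[3, 8], [4, 10]].
Step i=4: Q has 4 at row 2, column 2; remove 10 from row 2 of P and reverse-bump: 10 enters row 1 and ejects 8. So w(4) = 8. P is now [[3, 10], [4]].
Step i=3: Q has 3 at row 1, column 2; remove that cell from P, ejecting 10. So w(3) = 10. P is now [[3], [4]].
Step i=2: Q has 2 at row 2, column 1; remove 4 from row 2 of P and reverse-bump: 4 enters row 1 and ejects 3. So w(2) = 3. P is now [[4]].
Step i=1: Q has 1 at row 1, column 1; remove that cell from P, ejecting 4. So w(1) = 4. P is now [].

So w = 4 3 10 8 9 1 7 5 2 6.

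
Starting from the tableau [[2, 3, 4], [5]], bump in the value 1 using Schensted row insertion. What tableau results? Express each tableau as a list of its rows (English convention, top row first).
In row 1, 1 replaces 2 (the leftmost entry greater than 1); 2 is bumped to row 2. In row 2, 2 replaces 5 (the leftmost entry greater than 2); 5 is bumped to row 3. 5 starts a new row 3. The new tableau is [[1, 3, 4], [2], [5]].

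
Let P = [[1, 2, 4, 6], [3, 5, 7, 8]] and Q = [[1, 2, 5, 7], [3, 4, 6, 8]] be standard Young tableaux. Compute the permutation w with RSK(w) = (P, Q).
3 5 1 2 7 4 8 6

Reverse the RSK construction: for i from n down to 1, find the cell of Q containing i, remove the entry at that cell from P, and reverse-bump it up through P; the value ejected from row 1 is w(i).

Step i=8: Q has 8 at row 2, column 4; remove 8 from row 2 of P and reverse-bump: 8 enters row 1 and ejects 6. So w(8) = 6. P is now [[1, 2, 4, 8], [3, 5, 7]].
Step i=7: Q has 7 at row 1, column 4; remove that cell from P, ejecting 8. So w(7) = 8. P is now [[1, 2, 4], [3, 5, 7]].
Step i=6: Q has 6 at row 2, column 3; remove 7 from row 2 of P and reverse-bump: 7 enters row 1 and ejects 4. So w(6) = 4. P is now [[1, 2, 7], [3, 5]].
Step i=5: Q has 5 at row 1, column 3; remove that cell from P, ejecting 7. So w(5) = 7. P is now [[1, 2], [3, 5]].
Step i=4: Q has 4 at row 2, column 2; remove 5 from row 2 of P and reverse-bump: 5 enters row 1 and ejects 2. So w(4) = 2. P is now [[1, 5], [3]].
Step i=3: Q has 3 at row 2, column 1; remove 3 from row 2 of P and reverse-bump: 3 enters row 1 and ejects 1. So w(3) = 1. P is now [[3, 5]].
Step i=2: Q has 2 at row 1, column 2; remove that cell from P, ejecting 5. So w(2) = 5. P is now [[3]].
Step i=1: Q has 1 at row 1, column 1; remove that cell from P, ejecting 3. So w(1) = 3. P is now [].

So w = 3 5 1 2 7 4 8 6.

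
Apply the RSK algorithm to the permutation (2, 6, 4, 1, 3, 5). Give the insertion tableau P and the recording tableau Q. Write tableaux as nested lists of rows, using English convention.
P = [[1, 3, 5], [2, 4], [6]], Q = [[1, 2, 6], [3, 5], [4]]

Insert each entry of the permutation into P by Schensted row insertion, recording in Q the position of each new cell.

Insert 2: appended to row 1. P = [[2]], Q = [[1]].
Insert 6: appended to row 1. P = [[2, 6]], Q = [[1, 2]].
Insert 4: 4 bumps 6 from row 1; 6 starts row 2. P = [[2, 4], [6]], Q = [[1, 2], [3]].
Insert 1: 1 bumps 2 from row 1; 2 bumps 6 from row 2; 6 starts row 3. P = [[1, 4], [2], [6]], Q = [[1, 2], [3], [4]].
Insert 3: 3 bumps 4 from row 1; 4 appends to row 2. P = [[1, 3], [2, 4], [6]], Q = [[1, 2], [3, 5], [4]].
Insert 5: appended to row 1. P = [[1, 3, 5], [2, 4], [6]], Q = [[1, 2, 6], [3, 5], [4]].

So P = [[1, 3, 5], [2, 4], [6]], Q = [[1, 2, 6], [3, 5], [4]].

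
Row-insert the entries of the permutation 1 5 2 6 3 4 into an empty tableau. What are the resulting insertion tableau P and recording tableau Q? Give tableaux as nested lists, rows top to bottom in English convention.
P = [[1, 2, 3, 4], [5, 6]], Q = [[1, 2, 4, 6], [3, 5]]

Insert each entry of the permutation into P by Schensted row insertion, recording in Q the position of each new cell.

Insert 1: appended to row 1. P = [[1]], Q = [[1]].
Insert 5: appended to row 1. P = [[1, 5]], Q = [[1, 2]].
Insert 2: 2 bumps 5 from row 1; 5 starts row 2. P = [[1, 2], [5]], Q = [[1, 2], [3]].
Insert 6: appended to row 1. P = [[1, 2, 6], [5]], Q = [[1, 2, 4], [3]].
Insert 3: 3 bumps 6 from row 1; 6 appends to row 2. P = [[1, 2, 3], [5, 6]], Q = [[1, 2, 4], [3, 5]].
Insert 4: appended to row 1. P = [[1, 2, 3, 4], [5, 6]], Q = [[1, 2, 4, 6], [3, 5]].

So P = [[1, 2, 3, 4], [5, 6]], Q = [[1, 2, 4, 6], [3, 5]].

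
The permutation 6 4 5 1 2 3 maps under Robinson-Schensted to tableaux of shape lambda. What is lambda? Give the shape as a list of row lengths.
Row-insert each entry into an empty tableau.

After inserting 6: P = [[6]].
After inserting 4: P = [[4], [6]].
After inserting 5: P = [[4, 5], [6]].
After inserting 1: P = [[1, 5], [4], [6]].
After inserting 2: P = [[1, 2], [4, 5], [6]].
After inserting 3: P = [[1, 2, 3], [4, 5], [6]].

The final insertion tableau P = [[1, 2, 3], [4, 5], [6]] has shape [3, 2, 1].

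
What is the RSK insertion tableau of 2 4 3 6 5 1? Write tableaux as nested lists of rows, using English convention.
P = [[1, 3, 5], [2, 6], [4]]

After inserting 2: P = [[2]].
After inserting 4: P = [[2, 4]].
After inserting 3: P = [[2, 3], [4]].
After inserting 6: P = [[2, 3, 6], [4]].
After inserting 5: P = [[2, 3, 5], [4, 6]].
After inserting 1: P = [[1, 3, 5], [2, 6], [4]].

So P = [[1, 3, 5], [2, 6], [4]].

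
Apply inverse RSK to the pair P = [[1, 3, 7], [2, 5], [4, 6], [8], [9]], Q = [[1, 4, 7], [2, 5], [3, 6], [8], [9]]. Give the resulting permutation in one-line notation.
Reverse RSK: for i = n, n-1, ..., 1, locate i in Q, remove the corresponding corner cell from P, and reverse-bump its entry up through P; the value ejected from row 1 is w(i).

So w = 4 2 1 9 8 6 7 5 3.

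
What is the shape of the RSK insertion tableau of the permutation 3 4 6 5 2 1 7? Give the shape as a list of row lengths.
[4, 1, 1, 1]

Row-insert each entry into an empty tableau.

After inserting 3: P = [[3]].
After inserting 4: P = [[3, 4]].
After inserting 6: P = [[3, 4, 6]].
After inserting 5: P = [[3, 4, 5], [6]].
After inserting 2: P = [[2, 4, 5], [3], [6]].
After inserting 1: P = [[1, 4, 5], [2], [3], [6]].
After inserting 7: P = [[1, 4, 5, 7], [2], [3], [6]].

The final insertion tableau P = [[1, 4, 5, 7], [2], [3], [6]] has shape [4, 1, 1, 1].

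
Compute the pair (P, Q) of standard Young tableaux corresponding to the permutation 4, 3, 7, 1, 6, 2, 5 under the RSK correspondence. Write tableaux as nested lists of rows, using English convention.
P = [[1, 2, 5], [3, 6], [4, 7]], Q = [[1, 3, 7], [2, 5], [4, 6]]

Insert each entry of the permutation into P by Schensted row insertion, recording in Q the position of each new cell.

Insert 4: appended to row 1. P = [[4]].
Insert 3: 3 bumps 4 from row 1; 4 starts row 2. P = [[3], [4]].
Insert 7: appended to row 1. P = [[3, 7], [4]].
Insert 1: 1 bumps 3 from row 1; 3 bumps 4 from row 2; 4 starts row 3. P = [[1, 7], [3], [4]].
Insert 6: 6 bumps 7 from row 1; 7 appends to row 2. P = [[1, 6], [3, 7], [4]].
Insert 2: 2 bumps 6 from row 1; 6 bumps 7 from row 2; 7 appends to row 3. P = [[1, 2], [3, 6], [4, 7]].
Insert 5: appended to row 1. P = [[1, 2, 5], [3, 6], [4, 7]].

So P = [[1, 2, 5], [3, 6], [4, 7]], Q = [[1, 3, 7], [2, 5], [4, 6]].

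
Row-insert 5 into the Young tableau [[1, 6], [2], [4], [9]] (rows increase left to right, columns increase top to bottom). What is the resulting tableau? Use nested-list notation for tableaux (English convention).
[[1, 5], [2, 6], [4], [9]]

In row 1, 5 replaces 6 (the leftmost entry greater than 5); 6 is bumped to row 2. 6 is appended to row 2. The new tableau is [[1, 5], [2, 6], [4], [9]].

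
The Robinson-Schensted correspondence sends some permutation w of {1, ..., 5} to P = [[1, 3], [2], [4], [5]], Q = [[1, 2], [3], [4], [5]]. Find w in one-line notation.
2 5 4 3 1

Reverse the RSK construction: for i from n down to 1, find the cell of Q containing i, remove the entry at that cell from P, and reverse-bump it up through P; the value ejected from row 1 is w(i).

Step i=5: Q has 5 at row 4, column 1; remove 5 from row 4 of P and reverse-bump: 5 enters row 3 and ejects 4; 4 enters row 2 and ejects 2; 2 enters row 1 and ejects 1. So w(5) = 1. P is now [[2, 3], [4], [5]].
Step i=4: Q has 4 at row 3, column 1; remove 5 from row 3 of P and reverse-bump: 5 enters row 2 and ejects 4; 4 enters row 1 and ejects 3. So w(4) = 3. P is now [[2, 4], [5]].
Step i=3: Q has 3 at row 2, column 1; remove 5 from row 2 of P and reverse-bump: 5 enters row 1 and ejects 4. So w(3) = 4. P is now [[2, 5]].
Step i=2: Q has 2 at row 1, column 2; remove that cell from P, ejecting 5. So w(2) = 5. P is now [[2]].
Step i=1: Q has 1 at row 1, column 1; remove that cell from P, ejecting 2. So w(1) = 2. P is now [].

So w = 2 5 4 3 1.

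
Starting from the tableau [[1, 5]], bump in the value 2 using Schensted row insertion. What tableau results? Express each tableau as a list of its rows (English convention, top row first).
[[1, 2], [5]]

In row 1, 2 replaces 5 (the leftmost entry greater than 2); 5 is bumped to row 2. 5 starts a new row 2. The new tableau is [[1, 2], [5]].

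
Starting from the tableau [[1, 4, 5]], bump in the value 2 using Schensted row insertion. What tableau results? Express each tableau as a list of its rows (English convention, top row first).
In row 1, 2 replaces 4 (the leftmost entry greater than 2); 4 is bumped to row 2. 4 starts a new row 2. The new tableau is [[1, 2, 5], [4]].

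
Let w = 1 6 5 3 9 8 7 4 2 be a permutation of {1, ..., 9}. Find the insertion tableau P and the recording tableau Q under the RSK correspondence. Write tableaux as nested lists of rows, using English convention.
Insert each entry of the permutation into P by Schensted row insertion, recording in Q the position of each new cell.

Insert 1: appended to row 1. P = [[1]], Q = [[1]].
Insert 6: appended to row 1. P = [[1, 6]], Q = [[1, 2]].
Insert 5: 5 bumps 6 from row 1; 6 starts row 2. P = [[1, 5], [6]], Q = [[1, 2], [3]].
Insert 3: 3 bumps 5 from row 1; 5 bumps 6 from row 2; 6 starts row 3. P = [[1, 3], [5], [6]], Q = [[1, 2], [3], [4]].
Insert 9: appended to row 1. P = [[1, 3, 9], [5], [6]], Q = [[1, 2, 5], [3], [4]].
Insert 8: 8 bumps 9 from row 1; 9 appends to row 2. P = [[1, 3, 8], [5, 9], [6]], Q = [[1, 2, 5], [3, 6], [4]].
Insert 7: 7 bumps 8 from row 1; 8 bumps 9 from row 2; 9 appends to row 3. P = [[1, 3, 7], [5, 8], [6, 9]], Q = [[1, 2, 5], [3, 6], [4, 7]].
Insert 4: 4 bumps 7 from row 1; 7 bumps 8 from row 2; 8 bumps 9 from row 3; 9 starts row 4. P = [[1, 3, 4], [5, 7], [6, 8], [9]], Q = [[1, 2, 5], [3, 6], [4, 7], [8]].
Insert 2: 2 bumps 3 from row 1; 3 bumps 5 from row 2; 5 bumps 6 from row 3; 6 bumps 9 from row 4; 9 starts row 5. P = [[1, 2, 4], [3, 7], [5, 8], [6], [9]], Q = [[1, 2, 5], [3, 6], [4, 7], [8], [9]].

So P = [[1, 2, 4], [3, 7], [5, 8], [6], [9]], Q = [[1, 2, 5], [3, 6], [4, 7], [8], [9]].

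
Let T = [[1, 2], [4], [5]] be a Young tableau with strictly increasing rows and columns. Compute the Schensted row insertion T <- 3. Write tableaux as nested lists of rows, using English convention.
3 is larger than every entry of row 1, so it is appended to row 1. The new tableau is [[1, 2, 3], [4], [5]].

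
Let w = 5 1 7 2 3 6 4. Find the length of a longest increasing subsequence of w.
4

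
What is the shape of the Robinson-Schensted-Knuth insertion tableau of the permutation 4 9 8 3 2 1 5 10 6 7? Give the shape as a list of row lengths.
[4, 3, 1, 1, 1]

Row-insert each entry into an empty tableau.

After inserting 4: P = [[4]].
After inserting 9: P = [[4, 9]].
After inserting 8: P = [[4, 8], [9]].
After inserting 3: P = [[3, 8], [4], [9]].
After inserting 2: P = [[2, 8], [3], [4], [9]].
After inserting 1: P = [[1, 8], [2], [3], [4], [9]].
After inserting 5: P = [[1, 5], [2, 8], [3], [4], [9]].
After inserting 10: P = [[1, 5, 10], [2, 8], [3], [4], [9]].
After inserting 6: P = [[1, 5, 6], [2, 8, 10], [3], [4], [9]].
After inserting 7: P = [[1, 5, 6, 7], [2, 8, 10], [3], [4], [9]].

The final insertion tableau P = [[1, 5, 6, 7], [2, 8, 10], [3], [4], [9]] has shape [4, 3, 1, 1, 1].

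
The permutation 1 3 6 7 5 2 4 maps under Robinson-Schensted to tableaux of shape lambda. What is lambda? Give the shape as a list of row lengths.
[4, 2, 1]

RSK row insertion gives P = [[1, 2, 4, 7], [3, 5], [6]], which has shape [4, 2, 1].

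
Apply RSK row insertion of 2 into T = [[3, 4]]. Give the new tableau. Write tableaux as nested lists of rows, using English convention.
[[2, 4], [3]]

In row 1, 2 replaces 3 (the leftmost entry greater than 2); 3 is bumped to row 2. 3 starts a new row 2. The new tableau is [[2, 4], [3]].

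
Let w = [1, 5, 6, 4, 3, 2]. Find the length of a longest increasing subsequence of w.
3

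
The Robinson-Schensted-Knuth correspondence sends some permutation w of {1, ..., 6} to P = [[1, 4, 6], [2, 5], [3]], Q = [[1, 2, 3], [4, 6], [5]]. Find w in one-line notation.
Reverse RSK: for i = n, n-1, ..., 1, locate i in Q, remove the corresponding corner cell from P, and reverse-bump its entry up through P; the value ejected from row 1 is w(i).

So w = 3 5 6 2 1 4.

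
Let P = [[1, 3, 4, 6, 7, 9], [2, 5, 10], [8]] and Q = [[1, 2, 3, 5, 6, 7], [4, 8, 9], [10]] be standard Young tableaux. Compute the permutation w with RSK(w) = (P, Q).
2 3 5 1 6 8 10 7 9 4

Reverse the RSK construction: for i from n down to 1, find the cell of Q containing i, remove the entry at that cell from P, and reverse-bump it up through P; the value ejected from row 1 is w(i).

Step i=10: Q has 10 at row 3, column 1; remove 8 from row 3 of P and reverse-bump: 8 enters row 2 and ejects 5; 5 enters row 1 and ejects 4. So w(10) = 4. P is now [[1, 3, 5, 6, 7, 9], [2, 8, 10]].
Step i=9: Q has 9 at row 2, column 3; remove 10 from row 2 of P and reverse-bump: 10 enters row 1 and ejects 9. So w(9) = 9. P is now [[1, 3, 5, 6, 7, 10], [2, 8]].
Step i=8: Q has 8 at row 2, column 2; remove 8 from row 2 of P and reverse-bump: 8 enters row 1 and ejects 7. So w(8) = 7. P is now [[1, 3, 5, 6, 8, 10], [2]].
Step i=7: Q has 7 at row 1, column 6; remove that cell from P, ejecting 10. So w(7) = 10. P is now [[1, 3, 5, 6, 8], [2]].
Step i=6: Q has 6 at row 1, column 5; remove that cell from P, ejecting 8. So w(6) = 8. P is now [[1, 3, 5, 6], [2]].
Step i=5: Q has 5 at row 1, column 4; remove that cell from P, ejecting 6. So w(5) = 6. P is now [[1, 3, 5], [2]].
Step i=4: Q has 4 at row 2, column 1; remove 2 from row 2 of P and reverse-bump: 2 enters row 1 and ejects 1. So w(4) = 1. P is now [[2, 3, 5]].
Step i=3: Q has 3 at row 1, column 3; remove that cell from P, ejecting 5. So w(3) = 5. P is now [[2, 3]].
Step i=2: Q has 2 at row 1, column 2; remove that cell from P, ejecting 3. So w(2) = 3. P is now [[2]].
Step i=1: Q has 1 at row 1, column 1; remove that cell from P, ejecting 2. So w(1) = 2. P is now [].

So w = 2 3 5 1 6 8 10 7 9 4.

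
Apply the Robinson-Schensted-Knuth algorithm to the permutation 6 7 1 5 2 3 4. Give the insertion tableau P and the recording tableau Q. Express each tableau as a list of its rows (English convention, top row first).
P = [[1, 2, 3, 4], [5, 7], [6]], Q = [[1, 2, 6, 7], [3, 4], [5]]

Insert each entry of the permutation into P by Schensted row insertion, recording in Q the position of each new cell.

After inserting 6: P = [[6]].
After inserting 7: P = [[6, 7]].
After inserting 1: P = [[1, 7], [6]].
After inserting 5: P = [[1, 5], [6, 7]].
After inserting 2: P = [[1, 2], [5, 7], [6]].
After inserting 3: P = [[1, 2, 3], [5, 7], [6]].
After inserting 4: P = [[1, 2, 3, 4], [5, 7], [6]].

So P = [[1, 2, 3, 4], [5, 7], [6]], Q = [[1, 2, 6, 7], [3, 4], [5]].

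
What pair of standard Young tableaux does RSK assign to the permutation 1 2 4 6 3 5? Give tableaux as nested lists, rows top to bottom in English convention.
Insert each entry of the permutation into P by Schensted row insertion, recording in Q the position of each new cell.

Insert 1: appended to row 1. P = [[1]], Q = [[1]].
Insert 2: appended to row 1. P = [[1, 2]], Q = [[1, 2]].
Insert 4: appended to row 1. P = [[1, 2, 4]], Q = [[1, 2, 3]].
Insert 6: appended to row 1. P = [[1, 2, 4, 6]], Q = [[1, 2, 3, 4]].
Insert 3: 3 bumps 4 from row 1; 4 starts row 2. P = [[1, 2, 3, 6], [4]], Q = [[1, 2, 3, 4], [5]].
Insert 5: 5 bumps 6 from row 1; 6 appends to row 2. P = [[1, 2, 3, 5], [4, 6]], Q = [[1, 2, 3, 4], [5, 6]].

So P = [[1, 2, 3, 5], [4, 6]], Q = [[1, 2, 3, 4], [5, 6]].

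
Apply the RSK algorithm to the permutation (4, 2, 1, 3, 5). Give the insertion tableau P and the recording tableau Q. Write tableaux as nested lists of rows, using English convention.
P = [[1, 3, 5], [2], [4]], Q = [[1, 4, 5], [2], [3]]

Insert each entry of the permutation into P by Schensted row insertion, recording in Q the position of each new cell.

Insert 4: appended to row 1. P = [[4]].
Insert 2: 2 bumps 4 from row 1; 4 starts row 2. P = [[2], [4]].
Insert 1: 1 bumps 2 from row 1; 2 bumps 4 from row 2; 4 starts row 3. P = [[1], [2], [4]].
Insert 3: appended to row 1. P = [[1, 3], [2], [4]].
Insert 5: appended to row 1. P = [[1, 3, 5], [2], [4]].

So P = [[1, 3, 5], [2], [4]], Q = [[1, 4, 5], [2], [3]].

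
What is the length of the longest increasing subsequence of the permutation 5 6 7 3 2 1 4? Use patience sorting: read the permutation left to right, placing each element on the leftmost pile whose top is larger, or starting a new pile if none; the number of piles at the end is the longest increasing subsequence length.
3

5: new pile. tops = [5]
6: new pile. tops = [5, 6]
7: new pile. tops = [5, 6, 7]
3: onto pile 1 (replacing 5). tops = [3, 6, 7]
2: onto pile 1 (replacing 3). tops = [2, 6, 7]
1: onto pile 1 (replacing 2). tops = [1, 6, 7]
4: onto pile 2 (replacing 6). tops = [1, 4, 7]

3 piles, so the longest increasing subsequence has length 3.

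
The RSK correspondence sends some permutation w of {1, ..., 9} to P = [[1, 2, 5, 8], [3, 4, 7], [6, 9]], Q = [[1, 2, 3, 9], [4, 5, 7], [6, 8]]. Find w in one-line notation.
Reverse the RSK construction: for i from n down to 1, find the cell of Q containing i, remove the entry at that cell from P, and reverse-bump it up through P; the value ejected from row 1 is w(i).

Step i=9: Q has 9 at row 1, column 4; remove that cell from P, ejecting 8. So w(9) = 8. P is now [[1, 2, 5], [3, 4, 7], [6, 9]].
Step i=8: Q has 8 at row 3, column 2; remove 9 from row 3 of P and reverse-bump: 9 enters row 2 and ejects 7; 7 enters row 1 and ejects 5. So w(8) = 5. P is now [[1, 2, 7], [3, 4, 9], [6]].
Step i=7: Q has 7 at row 2, column 3; remove 9 from row 2 of P and reverse-bump: 9 enters row 1 and ejects 7. So w(7) = 7. P is now [[1, 2, 9], [3, 4], [6]].
Step i=6: Q has 6 at row 3, column 1; remove 6 from row 3 of P and reverse-bump: 6 enters row 2 and ejects 4; 4 enters row 1 and ejects 2. So w(6) = 2. P is now [[1, 4, 9], [3, 6]].
Step i=5: Q has 5 at row 2, column 2; remove 6 from row 2 of P and reverse-bump: 6 enters row 1 and ejects 4. So w(5) = 4. P is now [[1, 6, 9], [3]].
Step i=4: Q has 4 at row 2, column 1; remove 3 from row 2 of P and reverse-bump: 3 enters row 1 and ejects 1. So w(4) = 1. P is now [[3, 6, 9]].
Step i=3: Q has 3 at row 1, column 3; remove that cell from P, ejecting 9. So w(3) = 9. P is now [[3, 6]].
Step i=2: Q has 2 at row 1, column 2; remove that cell from P, ejecting 6. So w(2) = 6. P is now [[3]].
Step i=1: Q has 1 at row 1, column 1; remove that cell from P, ejecting 3. So w(1) = 3. P is now [].

So w = 3 6 9 1 4 2 7 5 8.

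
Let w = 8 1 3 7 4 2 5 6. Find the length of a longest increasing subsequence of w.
5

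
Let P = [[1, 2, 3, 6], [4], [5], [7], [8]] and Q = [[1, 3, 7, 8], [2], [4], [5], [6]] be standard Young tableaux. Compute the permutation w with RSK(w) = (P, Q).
8 1 7 5 4 2 3 6

Reverse the RSK construction: for i from n down to 1, find the cell of Q containing i, remove the entry at that cell from P, and reverse-bump it up through P; the value ejected from row 1 is w(i).

Step i=8: Q has 8 at row 1, column 4; remove that cell from P, ejecting 6. So w(8) = 6. P is now [[1, 2, 3], [4], [5], [7], [8]].
Step i=7: Q has 7 at row 1, column 3; remove that cell from P, ejecting 3. So w(7) = 3. P is now [[1, 2], [4], [5], [7], [8]].
Step i=6: Q has 6 at row 5, column 1; remove 8 from row 5 of P and reverse-bump: 8 enters row 4 and ejects 7; 7 enters row 3 and ejects 5; 5 enters row 2 and ejects 4; 4 enters row 1 and ejects 2. So w(6) = 2. P is now [[1, 4], [5], [7], [8]].
Step i=5: Q has 5 at row 4, column 1; remove 8 from row 4 of P and reverse-bump: 8 enters row 3 and ejects 7; 7 enters row 2 and ejects 5; 5 enters row 1 and ejects 4. So w(5) = 4. P is now [[1, 5], [7], [8]].
Step i=4: Q has 4 at row 3, column 1; remove 8 from row 3 of P and reverse-bump: 8 enters row 2 and ejects 7; 7 enters row 1 and ejects 5. So w(4) = 5. P is now [[1, 7], [8]].
Step i=3: Q has 3 at row 1, column 2; remove that cell from P, ejecting 7. So w(3) = 7. P is now [[1], [8]].
Step i=2: Q has 2 at row 2, column 1; remove 8 from row 2 of P and reverse-bump: 8 enters row 1 and ejects 1. So w(2) = 1. P is now [[8]].
Step i=1: Q has 1 at row 1, column 1; remove that cell from P, ejecting 8. So w(1) = 8. P is now [].

So w = 8 1 7 5 4 2 3 6.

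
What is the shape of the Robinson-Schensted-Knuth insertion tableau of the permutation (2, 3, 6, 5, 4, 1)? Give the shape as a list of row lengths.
[3, 1, 1, 1]

Row-insert each entry into an empty tableau.

After inserting 2: P = [[2]].
After inserting 3: P = [[2, 3]].
After inserting 6: P = [[2, 3, 6]].
After inserting 5: P = [[2, 3, 5], [6]].
After inserting 4: P = [[2, 3, 4], [5], [6]].
After inserting 1: P = [[1, 3, 4], [2], [5], [6]].

The final insertion tableau P = [[1, 3, 4], [2], [5], [6]] has shape [3, 1, 1, 1].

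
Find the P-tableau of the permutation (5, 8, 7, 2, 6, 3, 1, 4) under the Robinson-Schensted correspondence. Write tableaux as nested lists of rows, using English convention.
P = [[1, 3, 4], [2, 6], [5], [7], [8]]

Insert 5: appended to row 1. P = [[5]].
Insert 8: appended to row 1. P = [[5, 8]].
Insert 7: 7 bumps 8 from row 1; 8 starts row 2. P = [[5, 7], [8]].
Insert 2: 2 bumps 5 from row 1; 5 bumps 8 from row 2; 8 starts row 3. P = [[2, 7], [5], [8]].
Insert 6: 6 bumps 7 from row 1; 7 appends to row 2. P = [[2, 6], [5, 7], [8]].
Insert 3: 3 bumps 6 from row 1; 6 bumps 7 from row 2; 7 bumps 8 from row 3; 8 starts row 4. P = [[2, 3], [5, 6], [7], [8]].
Insert 1: 1 bumps 2 from row 1; 2 bumps 5 from row 2; 5 bumps 7 from row 3; 7 bumps 8 from row 4; 8 starts row 5. P = [[1, 3], [2, 6], [5], [7], [8]].
Insert 4: appended to row 1. P = [[1, 3, 4], [2, 6], [5], [7], [8]].

So P = [[1, 3, 4], [2, 6], [5], [7], [8]].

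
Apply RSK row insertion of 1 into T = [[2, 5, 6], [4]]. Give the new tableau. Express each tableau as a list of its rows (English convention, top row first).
[[1, 5, 6], [2], [4]]

In row 1, 1 replaces 2 (the leftmost entry greater than 1); 2 is bumped to row 2. In row 2, 2 replaces 4 (the leftmost entry greater than 2); 4 is bumped to row 3. 4 starts a new row 3. The new tableau is [[1, 5, 6], [2], [4]].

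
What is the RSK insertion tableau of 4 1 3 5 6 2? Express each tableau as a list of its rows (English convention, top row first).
Insert 4: appended to row 1. P = [[4]].
Insert 1: 1 bumps 4 from row 1; 4 starts row 2. P = [[1], [4]].
Insert 3: appended to row 1. P = [[1, 3], [4]].
Insert 5: appended to row 1. P = [[1, 3, 5], [4]].
Insert 6: appended to row 1. P = [[1, 3, 5, 6], [4]].
Insert 2: 2 bumps 3 from row 1; 3 bumps 4 from row 2; 4 starts row 3. P = [[1, 2, 5, 6], [3], [4]].

So P = [[1, 2, 5, 6], [3], [4]].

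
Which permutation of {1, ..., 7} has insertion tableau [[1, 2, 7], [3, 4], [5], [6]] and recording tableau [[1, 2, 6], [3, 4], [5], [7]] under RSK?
3 6 1 5 4 7 2

Reverse the RSK construction: for i from n down to 1, find the cell of Q containing i, remove the entry at that cell from P, and reverse-bump it up through P; the value ejected from row 1 is w(i).

Step i=7: Q has 7 at row 4, column 1; remove 6 from row 4 of P and reverse-bump: 6 enters row 3 and ejects 5; 5 enters row 2 and ejects 4; 4 enters row 1 and ejects 2. So w(7) = 2. P is now [[1, 4, 7], [3, 5], [6]].
Step i=6: Q has 6 at row 1, column 3; remove that cell from P, ejecting 7. So w(6) = 7. P is now [[1, 4], [3, 5], [6]].
Step i=5: Q has 5 at row 3, column 1; remove 6 from row 3 of P and reverse-bump: 6 enters row 2 and ejects 5; 5 enters row 1 and ejects 4. So w(5) = 4. P is now [[1, 5], [3, 6]].
Step i=4: Q has 4 at row 2, column 2; remove 6 from row 2 of P and reverse-bump: 6 enters row 1 and ejects 5. So w(4) = 5. P is now [[1, 6], [3]].
Step i=3: Q has 3 at row 2, column 1; remove 3 from row 2 of P and reverse-bump: 3 enters row 1 and ejects 1. So w(3) = 1. P is now [[3, 6]].
Step i=2: Q has 2 at row 1, column 2; remove that cell from P, ejecting 6. So w(2) = 6. P is now [[3]].
Step i=1: Q has 1 at row 1, column 1; remove that cell from P, ejecting 3. So w(1) = 3. P is now [].

So w = 3 6 1 5 4 7 2.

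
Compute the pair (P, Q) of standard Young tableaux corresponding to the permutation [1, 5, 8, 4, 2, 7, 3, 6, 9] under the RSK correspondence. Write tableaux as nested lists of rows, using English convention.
P = [[1, 2, 3, 6, 9], [4, 7], [5, 8]], Q = [[1, 2, 3, 8, 9], [4, 6], [5, 7]]

Insert each entry of the permutation into P by Schensted row insertion, recording in Q the position of each new cell.

Insert 1: appended to row 1. P = [[1]], Q = [[1]].
Insert 5: appended to row 1. P = [[1, 5]], Q = [[1, 2]].
Insert 8: appended to row 1. P = [[1, 5, 8]], Q = [[1, 2, 3]].
Insert 4: 4 bumps 5 from row 1; 5 starts row 2. P = [[1, 4, 8], [5]], Q = [[1, 2, 3], [4]].
Insert 2: 2 bumps 4 from row 1; 4 bumps 5 from row 2; 5 starts row 3. P = [[1, 2, 8], [4], [5]], Q = [[1, 2, 3], [4], [5]].
Insert 7: 7 bumps 8 from row 1; 8 appends to row 2. P = [[1, 2, 7], [4, 8], [5]], Q = [[1, 2, 3], [4, 6], [5]].
Insert 3: 3 bumps 7 from row 1; 7 bumps 8 from row 2; 8 appends to row 3. P = [[1, 2, 3], [4, 7], [5, 8]], Q = [[1, 2, 3], [4, 6], [5, 7]].
Insert 6: appended to row 1. P = [[1, 2, 3, 6], [4, 7], [5, 8]], Q = [[1, 2, 3, 8], [4, 6], [5, 7]].
Insert 9: appended to row 1. P = [[1, 2, 3, 6, 9], [4, 7], [5, 8]], Q = [[1, 2, 3, 8, 9], [4, 6], [5, 7]].

So P = [[1, 2, 3, 6, 9], [4, 7], [5, 8]], Q = [[1, 2, 3, 8, 9], [4, 6], [5, 7]].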